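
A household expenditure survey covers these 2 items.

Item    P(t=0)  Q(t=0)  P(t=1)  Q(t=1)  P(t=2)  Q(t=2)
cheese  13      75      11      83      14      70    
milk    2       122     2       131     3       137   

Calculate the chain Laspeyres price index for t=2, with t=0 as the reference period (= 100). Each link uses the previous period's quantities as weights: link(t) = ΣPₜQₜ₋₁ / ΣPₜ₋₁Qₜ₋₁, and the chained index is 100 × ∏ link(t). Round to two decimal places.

Link t=0→t=1:
ΣP(t=1)Q(t=0) = 11×75 + 2×122 = 825 + 244 = 1069
ΣP(t=0)Q(t=0) = 13×75 + 2×122 = 975 + 244 = 1219
link = 1069/1219 = 0.876948
Link t=1→t=2:
ΣP(t=2)Q(t=1) = 14×83 + 3×131 = 1162 + 393 = 1555
ΣP(t=1)Q(t=1) = 11×83 + 2×131 = 913 + 262 = 1175
link = 1555/1175 = 1.323404
Chained index = 100 × 0.876948 × 1.323404 = 116.0557

116.06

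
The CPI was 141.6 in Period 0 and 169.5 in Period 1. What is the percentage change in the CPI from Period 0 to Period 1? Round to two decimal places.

19.70%

Change = (169.5 − 141.6) / 141.6 × 100
       = 27.9 / 141.6 × 100 = 19.7034%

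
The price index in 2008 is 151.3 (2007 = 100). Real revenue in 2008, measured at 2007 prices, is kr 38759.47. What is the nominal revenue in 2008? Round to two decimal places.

Nominal = Real × (Index/100) = 38759.47 × (151.3/100)
        = 38759.47 × 1.513 = 58643.0781

58643.08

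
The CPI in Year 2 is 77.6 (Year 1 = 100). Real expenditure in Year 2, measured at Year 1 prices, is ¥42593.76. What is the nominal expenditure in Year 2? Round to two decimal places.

33052.76

Nominal = Real × (Index/100) = 42593.76 × (77.6/100)
        = 42593.76 × 0.776 = 33052.7578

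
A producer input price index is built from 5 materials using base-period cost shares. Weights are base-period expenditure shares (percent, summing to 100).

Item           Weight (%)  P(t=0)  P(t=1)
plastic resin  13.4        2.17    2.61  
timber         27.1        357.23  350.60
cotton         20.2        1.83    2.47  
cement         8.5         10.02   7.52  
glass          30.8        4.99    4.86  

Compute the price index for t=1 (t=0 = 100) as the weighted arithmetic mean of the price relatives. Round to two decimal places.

106.36

plastic resin: 13.4 × (2.61/2.17) = 13.4 × 1.202765 = 16.1171
timber: 27.1 × (350.60/357.23) = 27.1 × 0.981441 = 26.5970
cotton: 20.2 × (2.47/1.83) = 20.2 × 1.349727 = 27.2645
cement: 8.5 × (7.52/10.02) = 8.5 × 0.750499 = 6.3792
glass: 30.8 × (4.86/4.99) = 30.8 × 0.973948 = 29.9976
Index = Σ wᵢ·(p₁ᵢ/p₀ᵢ) = 16.1171 + 26.5970 + 27.2645 + 6.3792 + 29.9976 = 106.3554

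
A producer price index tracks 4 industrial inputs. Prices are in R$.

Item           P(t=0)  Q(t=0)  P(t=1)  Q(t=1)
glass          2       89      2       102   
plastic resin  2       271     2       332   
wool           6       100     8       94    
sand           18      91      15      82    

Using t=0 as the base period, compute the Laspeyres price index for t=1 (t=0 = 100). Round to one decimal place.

Laspeyres price index uses base-period quantities as weights.
ΣP(t=1)·Q(t=0) = 2×89 + 2×271 + 8×100 + 15×91 = 178 + 542 + 800 + 1365 = 2885
ΣP(t=0)·Q(t=0) = 2×89 + 2×271 + 6×100 + 18×91 = 178 + 542 + 600 + 1638 = 2958
Index = 2885 / 2958 × 100 = 97.5321

97.5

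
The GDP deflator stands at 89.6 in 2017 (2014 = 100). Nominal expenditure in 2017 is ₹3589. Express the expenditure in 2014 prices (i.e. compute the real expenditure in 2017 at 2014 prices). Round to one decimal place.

4005.6

Real = Nominal ÷ (Index/100) = 3589 ÷ (89.6/100)
     = 3589 ÷ 0.896 = 4005.5804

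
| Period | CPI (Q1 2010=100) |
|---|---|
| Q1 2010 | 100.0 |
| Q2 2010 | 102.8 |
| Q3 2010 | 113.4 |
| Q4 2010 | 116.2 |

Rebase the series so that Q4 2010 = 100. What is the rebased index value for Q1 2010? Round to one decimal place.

86.1

Rebased(Q1 2010) = 100.0 / 116.2 × 100 = 86.0585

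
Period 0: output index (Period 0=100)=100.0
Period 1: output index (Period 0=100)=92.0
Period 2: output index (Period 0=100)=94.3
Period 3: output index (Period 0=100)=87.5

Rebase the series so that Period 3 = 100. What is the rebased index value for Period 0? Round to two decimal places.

Rebased(Period 0) = 100.0 / 87.5 × 100 = 114.2857

114.29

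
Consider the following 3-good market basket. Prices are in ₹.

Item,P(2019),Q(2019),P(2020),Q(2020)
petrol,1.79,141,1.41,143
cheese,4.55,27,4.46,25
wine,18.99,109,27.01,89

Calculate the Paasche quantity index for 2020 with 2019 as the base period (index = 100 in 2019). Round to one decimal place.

Paasche quantity index uses current-period prices as weights.
ΣP(2020)·Q(2020) = 1.41×143 + 4.46×25 + 27.01×89 = 201.63 + 111.5 + 2403.89 = 2717.02
ΣP(2020)·Q(2019) = 1.41×141 + 4.46×27 + 27.01×109 = 198.81 + 120.42 + 2944.09 = 3263.32
Index = 2717.02 / 3263.32 × 100 = 83.2594

83.3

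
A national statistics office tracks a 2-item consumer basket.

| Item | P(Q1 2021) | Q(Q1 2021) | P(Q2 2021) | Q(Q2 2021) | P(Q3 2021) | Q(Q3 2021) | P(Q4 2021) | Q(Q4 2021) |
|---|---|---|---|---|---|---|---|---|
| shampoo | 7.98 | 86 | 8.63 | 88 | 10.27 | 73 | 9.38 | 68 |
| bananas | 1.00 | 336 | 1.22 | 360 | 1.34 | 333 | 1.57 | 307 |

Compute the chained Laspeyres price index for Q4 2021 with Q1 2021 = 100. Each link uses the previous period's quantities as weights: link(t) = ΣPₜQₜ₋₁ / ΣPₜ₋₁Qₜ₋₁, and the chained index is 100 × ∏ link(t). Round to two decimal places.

131.60

Link Q1 2021→Q2 2021:
ΣP(Q2 2021)Q(Q1 2021) = 8.63×86 + 1.22×336 = 742.18 + 409.92 = 1152.1
ΣP(Q1 2021)Q(Q1 2021) = 7.98×86 + 1.00×336 = 686.28 + 336 = 1022.28
link = 1152.1/1022.28 = 1.126991
Link Q2 2021→Q3 2021:
ΣP(Q3 2021)Q(Q2 2021) = 10.27×88 + 1.34×360 = 903.76 + 482.4 = 1386.16
ΣP(Q2 2021)Q(Q2 2021) = 8.63×88 + 1.22×360 = 759.44 + 439.2 = 1198.64
link = 1386.16/1198.64 = 1.156444
Link Q3 2021→Q4 2021:
ΣP(Q4 2021)Q(Q3 2021) = 9.38×73 + 1.57×333 = 684.74 + 522.81 = 1207.55
ΣP(Q3 2021)Q(Q3 2021) = 10.27×73 + 1.34×333 = 749.71 + 446.22 = 1195.93
link = 1207.55/1195.93 = 1.009716
Chained index = 100 × 1.126991 × 1.156444 × 1.009716 = 131.5965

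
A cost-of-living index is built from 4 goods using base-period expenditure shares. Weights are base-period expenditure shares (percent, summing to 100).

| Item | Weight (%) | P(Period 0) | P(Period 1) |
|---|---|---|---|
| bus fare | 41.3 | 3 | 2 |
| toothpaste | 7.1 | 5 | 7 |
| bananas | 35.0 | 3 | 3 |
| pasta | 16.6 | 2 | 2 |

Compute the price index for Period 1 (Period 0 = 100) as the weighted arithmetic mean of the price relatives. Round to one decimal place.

89.1

bus fare: 41.3 × (2/3) = 41.3 × 0.666667 = 27.5333
toothpaste: 7.1 × (7/5) = 7.1 × 1.400000 = 9.9400
bananas: 35.0 × (3/3) = 35.0 × 1.000000 = 35.0000
pasta: 16.6 × (2/2) = 16.6 × 1.000000 = 16.6000
Index = Σ wᵢ·(p₁ᵢ/p₀ᵢ) = 27.5333 + 9.9400 + 35.0000 + 16.6000 = 89.0733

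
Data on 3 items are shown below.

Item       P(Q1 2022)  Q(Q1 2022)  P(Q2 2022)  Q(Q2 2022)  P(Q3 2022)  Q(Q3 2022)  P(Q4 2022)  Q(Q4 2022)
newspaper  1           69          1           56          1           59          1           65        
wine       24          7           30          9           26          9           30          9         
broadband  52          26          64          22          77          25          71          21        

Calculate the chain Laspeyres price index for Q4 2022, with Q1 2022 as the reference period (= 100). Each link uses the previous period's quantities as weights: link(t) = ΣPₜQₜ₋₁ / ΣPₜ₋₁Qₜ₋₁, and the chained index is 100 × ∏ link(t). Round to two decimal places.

Link Q1 2022→Q2 2022:
ΣP(Q2 2022)Q(Q1 2022) = 1×69 + 30×7 + 64×26 = 69 + 210 + 1664 = 1943
ΣP(Q1 2022)Q(Q1 2022) = 1×69 + 24×7 + 52×26 = 69 + 168 + 1352 = 1589
link = 1943/1589 = 1.222782
Link Q2 2022→Q3 2022:
ΣP(Q3 2022)Q(Q2 2022) = 1×56 + 26×9 + 77×22 = 56 + 234 + 1694 = 1984
ΣP(Q2 2022)Q(Q2 2022) = 1×56 + 30×9 + 64×22 = 56 + 270 + 1408 = 1734
link = 1984/1734 = 1.144175
Link Q3 2022→Q4 2022:
ΣP(Q4 2022)Q(Q3 2022) = 1×59 + 30×9 + 71×25 = 59 + 270 + 1775 = 2104
ΣP(Q3 2022)Q(Q3 2022) = 1×59 + 26×9 + 77×25 = 59 + 234 + 1925 = 2218
link = 2104/2218 = 0.948602
Chained index = 100 × 1.222782 × 1.144175 × 0.948602 = 132.7167

132.72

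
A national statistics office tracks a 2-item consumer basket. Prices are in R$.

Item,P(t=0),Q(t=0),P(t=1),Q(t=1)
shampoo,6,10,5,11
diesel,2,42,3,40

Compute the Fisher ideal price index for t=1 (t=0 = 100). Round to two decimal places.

Laspeyres component (base-period weights):
ΣP(t=1)Q(t=0) = 5×10 + 3×42 = 50 + 126 = 176
ΣP(t=0)Q(t=0) = 6×10 + 2×42 = 60 + 84 = 144
L = 176 / 144 × 100 = 122.2222
Paasche component (current-period weights):
ΣP(t=1)Q(t=1) = 5×11 + 3×40 = 55 + 120 = 175
ΣP(t=0)Q(t=1) = 6×11 + 2×40 = 66 + 80 = 146
P = 175 / 146 × 100 = 119.8630
Fisher = √(L × P) = √(122.2222 × 119.8630) = 121.0369

121.04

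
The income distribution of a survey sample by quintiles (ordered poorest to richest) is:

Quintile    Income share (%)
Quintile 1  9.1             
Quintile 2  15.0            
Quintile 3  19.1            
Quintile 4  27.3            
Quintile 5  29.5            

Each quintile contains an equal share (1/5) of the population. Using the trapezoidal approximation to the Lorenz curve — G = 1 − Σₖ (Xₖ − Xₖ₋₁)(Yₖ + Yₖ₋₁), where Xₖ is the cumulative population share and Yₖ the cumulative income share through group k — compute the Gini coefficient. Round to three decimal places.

0.212

Cumulative income shares Yₖ: 0.0910, 0.2410, 0.4320, 0.7050, 1.0000
Σ (Xₖ−Xₖ₋₁)(Yₖ+Yₖ₋₁) = (1/5)(0.0910+0.0000) + (1/5)(0.2410+0.0910) + (1/5)(0.4320+0.2410) + (1/5)(0.7050+0.4320) + (1/5)(1.0000+0.7050)
  = 0.0182 + 0.0664 + 0.1346 + 0.2274 + 0.3410 = 0.7876
G = 1 − 0.7876 = 0.2124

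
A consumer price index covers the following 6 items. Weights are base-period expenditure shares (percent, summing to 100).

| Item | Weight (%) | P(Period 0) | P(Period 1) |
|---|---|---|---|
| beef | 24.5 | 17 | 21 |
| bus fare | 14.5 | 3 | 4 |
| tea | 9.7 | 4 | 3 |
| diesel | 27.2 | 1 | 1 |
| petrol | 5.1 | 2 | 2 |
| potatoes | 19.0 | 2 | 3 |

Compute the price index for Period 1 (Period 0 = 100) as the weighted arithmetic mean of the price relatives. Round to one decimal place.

beef: 24.5 × (21/17) = 24.5 × 1.235294 = 30.2647
bus fare: 14.5 × (4/3) = 14.5 × 1.333333 = 19.3333
tea: 9.7 × (3/4) = 9.7 × 0.750000 = 7.2750
diesel: 27.2 × (1/1) = 27.2 × 1.000000 = 27.2000
petrol: 5.1 × (2/2) = 5.1 × 1.000000 = 5.1000
potatoes: 19.0 × (3/2) = 19.0 × 1.500000 = 28.5000
Index = Σ wᵢ·(p₁ᵢ/p₀ᵢ) = 30.2647 + 19.3333 + 7.2750 + 27.2000 + 5.1000 + 28.5000 = 117.6730

117.7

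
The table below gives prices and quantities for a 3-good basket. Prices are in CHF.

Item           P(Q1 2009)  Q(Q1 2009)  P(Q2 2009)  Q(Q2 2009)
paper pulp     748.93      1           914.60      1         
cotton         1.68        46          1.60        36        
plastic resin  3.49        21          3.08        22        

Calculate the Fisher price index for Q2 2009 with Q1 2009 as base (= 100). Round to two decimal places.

117.20

Laspeyres component (base-period weights):
ΣP(Q2 2009)Q(Q1 2009) = 914.60×1 + 1.60×46 + 3.08×21 = 914.6 + 73.6 + 64.68 = 1052.88
ΣP(Q1 2009)Q(Q1 2009) = 748.93×1 + 1.68×46 + 3.49×21 = 748.93 + 77.28 + 73.29 = 899.5
L = 1052.88 / 899.5 × 100 = 117.0517
Paasche component (current-period weights):
ΣP(Q2 2009)Q(Q2 2009) = 914.60×1 + 1.60×36 + 3.08×22 = 914.6 + 57.6 + 67.76 = 1039.96
ΣP(Q1 2009)Q(Q2 2009) = 748.93×1 + 1.68×36 + 3.49×22 = 748.93 + 60.48 + 76.78 = 886.19
P = 1039.96 / 886.19 × 100 = 117.3518
Fisher = √(L × P) = √(117.0517 × 117.3518) = 117.2017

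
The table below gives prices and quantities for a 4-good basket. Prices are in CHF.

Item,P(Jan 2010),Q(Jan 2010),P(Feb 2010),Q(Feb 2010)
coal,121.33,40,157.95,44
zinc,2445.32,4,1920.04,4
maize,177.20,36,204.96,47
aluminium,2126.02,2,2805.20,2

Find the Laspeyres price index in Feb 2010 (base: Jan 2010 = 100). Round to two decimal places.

Laspeyres price index uses base-period quantities as weights.
ΣP(Feb 2010)·Q(Jan 2010) = 157.95×40 + 1920.04×4 + 204.96×36 + 2805.20×2 = 6318 + 7680.16 + 7378.56 + 5610.4 = 26987.12
ΣP(Jan 2010)·Q(Jan 2010) = 121.33×40 + 2445.32×4 + 177.20×36 + 2126.02×2 = 4853.2 + 9781.28 + 6379.2 + 4252.04 = 25265.72
Index = 26987.12 / 25265.72 × 100 = 106.8132

106.81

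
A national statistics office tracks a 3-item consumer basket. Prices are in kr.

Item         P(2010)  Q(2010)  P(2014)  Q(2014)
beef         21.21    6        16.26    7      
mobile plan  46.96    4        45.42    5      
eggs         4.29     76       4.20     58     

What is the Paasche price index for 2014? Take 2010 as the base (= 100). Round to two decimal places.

92.47

Paasche price index uses current-period quantities as weights.
ΣP(2014)·Q(2014) = 16.26×7 + 45.42×5 + 4.20×58 = 113.82 + 227.1 + 243.6 = 584.52
ΣP(2010)·Q(2014) = 21.21×7 + 46.96×5 + 4.29×58 = 148.47 + 234.8 + 248.82 = 632.09
Index = 584.52 / 632.09 × 100 = 92.4742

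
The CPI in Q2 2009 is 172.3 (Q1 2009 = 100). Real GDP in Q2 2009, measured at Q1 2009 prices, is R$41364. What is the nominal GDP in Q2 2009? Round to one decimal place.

Nominal = Real × (Index/100) = 41364 × (172.3/100)
        = 41364 × 1.723 = 71270.1720

71270.2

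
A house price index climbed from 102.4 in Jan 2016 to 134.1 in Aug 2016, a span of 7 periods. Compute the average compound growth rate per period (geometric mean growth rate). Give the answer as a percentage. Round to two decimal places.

Growth factor = (134.1/102.4)^(1/7) = (1.309570)^(1/7) = 1.039280
Growth rate = 1.039280 − 1 = 0.039280 = 3.9280%

3.93%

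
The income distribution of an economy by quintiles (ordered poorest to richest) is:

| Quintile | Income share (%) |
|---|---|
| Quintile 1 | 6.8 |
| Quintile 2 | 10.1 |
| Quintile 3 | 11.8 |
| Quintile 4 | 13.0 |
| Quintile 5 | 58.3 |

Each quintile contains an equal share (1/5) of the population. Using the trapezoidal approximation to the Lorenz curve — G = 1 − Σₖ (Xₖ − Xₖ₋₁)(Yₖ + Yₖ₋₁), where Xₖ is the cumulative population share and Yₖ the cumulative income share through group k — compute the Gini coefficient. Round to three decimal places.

0.424

Cumulative income shares Yₖ: 0.0680, 0.1690, 0.2870, 0.4170, 1.0000
Σ (Xₖ−Xₖ₋₁)(Yₖ+Yₖ₋₁) = (1/5)(0.0680+0.0000) + (1/5)(0.1690+0.0680) + (1/5)(0.2870+0.1690) + (1/5)(0.4170+0.2870) + (1/5)(1.0000+0.4170)
  = 0.0136 + 0.0474 + 0.0912 + 0.1408 + 0.2834 = 0.5764
G = 1 − 0.5764 = 0.4236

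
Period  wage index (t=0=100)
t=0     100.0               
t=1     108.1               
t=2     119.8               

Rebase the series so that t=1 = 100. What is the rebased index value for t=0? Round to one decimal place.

Rebased(t=0) = 100.0 / 108.1 × 100 = 92.5069

92.5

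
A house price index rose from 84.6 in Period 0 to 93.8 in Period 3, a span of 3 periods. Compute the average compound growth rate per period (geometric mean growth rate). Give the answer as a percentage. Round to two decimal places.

Growth factor = (93.8/84.6)^(1/3) = (1.108747)^(1/3) = 1.035009
Growth rate = 1.035009 − 1 = 0.035009 = 3.5009%

3.50%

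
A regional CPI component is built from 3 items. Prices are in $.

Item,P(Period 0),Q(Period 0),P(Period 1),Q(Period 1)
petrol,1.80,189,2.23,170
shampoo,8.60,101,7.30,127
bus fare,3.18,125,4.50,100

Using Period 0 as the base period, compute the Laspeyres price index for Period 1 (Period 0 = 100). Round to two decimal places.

107.16

Laspeyres price index uses base-period quantities as weights.
ΣP(Period 1)·Q(Period 0) = 2.23×189 + 7.30×101 + 4.50×125 = 421.47 + 737.3 + 562.5 = 1721.27
ΣP(Period 0)·Q(Period 0) = 1.80×189 + 8.60×101 + 3.18×125 = 340.2 + 868.6 + 397.5 = 1606.3
Index = 1721.27 / 1606.3 × 100 = 107.1574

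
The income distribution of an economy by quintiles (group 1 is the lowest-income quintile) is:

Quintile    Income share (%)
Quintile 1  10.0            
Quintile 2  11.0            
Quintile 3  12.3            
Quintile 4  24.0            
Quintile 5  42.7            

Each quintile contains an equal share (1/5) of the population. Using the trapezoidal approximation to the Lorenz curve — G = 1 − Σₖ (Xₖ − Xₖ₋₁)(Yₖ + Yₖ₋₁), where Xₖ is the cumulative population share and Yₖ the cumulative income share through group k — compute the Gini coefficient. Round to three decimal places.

Cumulative income shares Yₖ: 0.1000, 0.2100, 0.3330, 0.5730, 1.0000
Σ (Xₖ−Xₖ₋₁)(Yₖ+Yₖ₋₁) = (1/5)(0.1000+0.0000) + (1/5)(0.2100+0.1000) + (1/5)(0.3330+0.2100) + (1/5)(0.5730+0.3330) + (1/5)(1.0000+0.5730)
  = 0.0200 + 0.0620 + 0.1086 + 0.1812 + 0.3146 = 0.6864
G = 1 − 0.6864 = 0.3136

0.314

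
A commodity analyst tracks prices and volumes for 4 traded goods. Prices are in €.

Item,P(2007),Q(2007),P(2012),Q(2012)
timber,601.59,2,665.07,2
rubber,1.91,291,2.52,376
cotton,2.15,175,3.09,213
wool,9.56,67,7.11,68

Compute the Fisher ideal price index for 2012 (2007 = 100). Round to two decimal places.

111.92

Laspeyres component (base-period weights):
ΣP(2012)Q(2007) = 665.07×2 + 2.52×291 + 3.09×175 + 7.11×67 = 1330.14 + 733.32 + 540.75 + 476.37 = 3080.58
ΣP(2007)Q(2007) = 601.59×2 + 1.91×291 + 2.15×175 + 9.56×67 = 1203.18 + 555.81 + 376.25 + 640.52 = 2775.76
L = 3080.58 / 2775.76 × 100 = 110.9815
Paasche component (current-period weights):
ΣP(2012)Q(2012) = 665.07×2 + 2.52×376 + 3.09×213 + 7.11×68 = 1330.14 + 947.52 + 658.17 + 483.48 = 3419.31
ΣP(2007)Q(2012) = 601.59×2 + 1.91×376 + 2.15×213 + 9.56×68 = 1203.18 + 718.16 + 457.95 + 650.08 = 3029.37
P = 3419.31 / 3029.37 × 100 = 112.8720
Fisher = √(L × P) = √(110.9815 × 112.8720) = 111.9227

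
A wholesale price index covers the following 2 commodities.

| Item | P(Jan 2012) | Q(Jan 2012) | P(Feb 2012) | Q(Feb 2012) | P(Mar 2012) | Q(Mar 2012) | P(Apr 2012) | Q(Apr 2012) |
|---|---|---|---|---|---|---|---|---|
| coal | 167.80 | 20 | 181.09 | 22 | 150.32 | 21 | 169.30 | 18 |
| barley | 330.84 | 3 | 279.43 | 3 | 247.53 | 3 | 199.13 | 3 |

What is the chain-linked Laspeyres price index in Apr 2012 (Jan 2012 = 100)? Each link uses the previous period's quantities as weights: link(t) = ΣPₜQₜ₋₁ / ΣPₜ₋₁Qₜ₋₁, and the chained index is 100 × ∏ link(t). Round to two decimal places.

91.73

Link Jan 2012→Feb 2012:
ΣP(Feb 2012)Q(Jan 2012) = 181.09×20 + 279.43×3 = 3621.8 + 838.29 = 4460.09
ΣP(Jan 2012)Q(Jan 2012) = 167.80×20 + 330.84×3 = 3356 + 992.52 = 4348.52
link = 4460.09/4348.52 = 1.025657
Link Feb 2012→Mar 2012:
ΣP(Mar 2012)Q(Feb 2012) = 150.32×22 + 247.53×3 = 3307.04 + 742.59 = 4049.63
ΣP(Feb 2012)Q(Feb 2012) = 181.09×22 + 279.43×3 = 3983.98 + 838.29 = 4822.27
link = 4049.63/4822.27 = 0.839777
Link Mar 2012→Apr 2012:
ΣP(Apr 2012)Q(Mar 2012) = 169.30×21 + 199.13×3 = 3555.3 + 597.39 = 4152.69
ΣP(Mar 2012)Q(Mar 2012) = 150.32×21 + 247.53×3 = 3156.72 + 742.59 = 3899.31
link = 4152.69/3899.31 = 1.064981
Chained index = 100 × 1.025657 × 0.839777 × 1.064981 = 91.7292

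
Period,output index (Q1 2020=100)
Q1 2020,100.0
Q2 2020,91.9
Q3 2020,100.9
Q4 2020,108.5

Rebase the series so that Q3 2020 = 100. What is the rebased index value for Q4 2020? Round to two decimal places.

107.53

Rebased(Q4 2020) = 108.5 / 100.9 × 100 = 107.5322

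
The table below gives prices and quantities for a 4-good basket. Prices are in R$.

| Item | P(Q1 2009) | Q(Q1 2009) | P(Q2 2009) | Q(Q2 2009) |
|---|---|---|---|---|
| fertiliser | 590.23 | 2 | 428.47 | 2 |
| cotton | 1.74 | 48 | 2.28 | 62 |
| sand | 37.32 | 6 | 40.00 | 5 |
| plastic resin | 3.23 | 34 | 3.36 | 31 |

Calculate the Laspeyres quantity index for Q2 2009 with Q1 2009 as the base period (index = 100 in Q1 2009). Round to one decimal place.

Laspeyres quantity index uses base-period prices as weights.
ΣP(Q1 2009)·Q(Q2 2009) = 590.23×2 + 1.74×62 + 37.32×5 + 3.23×31 = 1180.46 + 107.88 + 186.6 + 100.13 = 1575.07
ΣP(Q1 2009)·Q(Q1 2009) = 590.23×2 + 1.74×48 + 37.32×6 + 3.23×34 = 1180.46 + 83.52 + 223.92 + 109.82 = 1597.72
Index = 1575.07 / 1597.72 × 100 = 98.5824

98.6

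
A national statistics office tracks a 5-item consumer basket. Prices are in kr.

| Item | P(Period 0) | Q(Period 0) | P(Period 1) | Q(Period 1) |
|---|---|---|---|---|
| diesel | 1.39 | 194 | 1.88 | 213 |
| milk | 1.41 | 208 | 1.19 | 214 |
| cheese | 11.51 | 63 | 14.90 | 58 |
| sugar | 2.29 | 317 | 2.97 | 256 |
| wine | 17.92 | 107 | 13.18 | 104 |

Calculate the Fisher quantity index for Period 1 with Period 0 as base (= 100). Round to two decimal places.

94.02

Laspeyres component (base-period weights):
ΣP(Period 0)Q(Period 1) = 1.39×213 + 1.41×214 + 11.51×58 + 2.29×256 + 17.92×104 = 296.07 + 301.74 + 667.58 + 586.24 + 1863.68 = 3715.31
ΣP(Period 0)Q(Period 0) = 1.39×194 + 1.41×208 + 11.51×63 + 2.29×317 + 17.92×107 = 269.66 + 293.28 + 725.13 + 725.93 + 1917.44 = 3931.44
L = 3715.31 / 3931.44 × 100 = 94.5025
Paasche component (current-period weights):
ΣP(Period 1)Q(Period 1) = 1.88×213 + 1.19×214 + 14.90×58 + 2.97×256 + 13.18×104 = 400.44 + 254.66 + 864.2 + 760.32 + 1370.72 = 3650.34
ΣP(Period 1)Q(Period 0) = 1.88×194 + 1.19×208 + 14.90×63 + 2.97×317 + 13.18×107 = 364.72 + 247.52 + 938.7 + 941.49 + 1410.26 = 3902.69
P = 3650.34 / 3902.69 × 100 = 93.5339
Fisher = √(L × P) = √(94.5025 × 93.5339) = 94.0170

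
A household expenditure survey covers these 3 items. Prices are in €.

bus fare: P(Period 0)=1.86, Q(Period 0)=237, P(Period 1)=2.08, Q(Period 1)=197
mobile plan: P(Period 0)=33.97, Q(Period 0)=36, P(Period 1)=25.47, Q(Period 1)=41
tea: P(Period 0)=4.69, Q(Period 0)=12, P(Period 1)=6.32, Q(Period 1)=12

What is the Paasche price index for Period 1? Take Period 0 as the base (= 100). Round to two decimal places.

Paasche price index uses current-period quantities as weights.
ΣP(Period 1)·Q(Period 1) = 2.08×197 + 25.47×41 + 6.32×12 = 409.76 + 1044.27 + 75.84 = 1529.87
ΣP(Period 0)·Q(Period 1) = 1.86×197 + 33.97×41 + 4.69×12 = 366.42 + 1392.77 + 56.28 = 1815.47
Index = 1529.87 / 1815.47 × 100 = 84.2685

84.27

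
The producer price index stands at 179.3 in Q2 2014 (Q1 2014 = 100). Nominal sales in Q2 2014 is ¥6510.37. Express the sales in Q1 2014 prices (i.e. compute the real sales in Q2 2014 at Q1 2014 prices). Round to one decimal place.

Real = Nominal ÷ (Index/100) = 6510.37 ÷ (179.3/100)
     = 6510.37 ÷ 1.793 = 3630.9927

3631.0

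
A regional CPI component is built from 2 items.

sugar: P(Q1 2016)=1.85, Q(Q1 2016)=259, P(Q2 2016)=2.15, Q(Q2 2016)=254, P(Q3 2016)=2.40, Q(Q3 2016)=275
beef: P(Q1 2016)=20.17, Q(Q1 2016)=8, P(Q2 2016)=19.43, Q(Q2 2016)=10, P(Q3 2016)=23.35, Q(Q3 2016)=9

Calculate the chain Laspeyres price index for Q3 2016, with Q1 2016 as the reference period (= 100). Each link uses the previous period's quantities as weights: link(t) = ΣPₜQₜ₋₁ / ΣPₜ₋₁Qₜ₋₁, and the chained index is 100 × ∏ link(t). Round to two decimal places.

126.63

Link Q1 2016→Q2 2016:
ΣP(Q2 2016)Q(Q1 2016) = 2.15×259 + 19.43×8 = 556.85 + 155.44 = 712.29
ΣP(Q1 2016)Q(Q1 2016) = 1.85×259 + 20.17×8 = 479.15 + 161.36 = 640.51
link = 712.29/640.51 = 1.112067
Link Q2 2016→Q3 2016:
ΣP(Q3 2016)Q(Q2 2016) = 2.40×254 + 23.35×10 = 609.6 + 233.5 = 843.1
ΣP(Q2 2016)Q(Q2 2016) = 2.15×254 + 19.43×10 = 546.1 + 194.3 = 740.4
link = 843.1/740.4 = 1.138709
Chained index = 100 × 1.112067 × 1.138709 = 126.6320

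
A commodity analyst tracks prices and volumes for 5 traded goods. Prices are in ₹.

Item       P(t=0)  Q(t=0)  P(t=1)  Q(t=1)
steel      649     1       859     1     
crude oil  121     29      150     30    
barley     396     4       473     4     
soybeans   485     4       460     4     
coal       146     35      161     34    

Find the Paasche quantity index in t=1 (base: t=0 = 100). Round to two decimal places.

Paasche quantity index uses current-period prices as weights.
ΣP(t=1)·Q(t=1) = 859×1 + 150×30 + 473×4 + 460×4 + 161×34 = 859 + 4500 + 1892 + 1840 + 5474 = 14565
ΣP(t=1)·Q(t=0) = 859×1 + 150×29 + 473×4 + 460×4 + 161×35 = 859 + 4350 + 1892 + 1840 + 5635 = 14576
Index = 14565 / 14576 × 100 = 99.9245

99.92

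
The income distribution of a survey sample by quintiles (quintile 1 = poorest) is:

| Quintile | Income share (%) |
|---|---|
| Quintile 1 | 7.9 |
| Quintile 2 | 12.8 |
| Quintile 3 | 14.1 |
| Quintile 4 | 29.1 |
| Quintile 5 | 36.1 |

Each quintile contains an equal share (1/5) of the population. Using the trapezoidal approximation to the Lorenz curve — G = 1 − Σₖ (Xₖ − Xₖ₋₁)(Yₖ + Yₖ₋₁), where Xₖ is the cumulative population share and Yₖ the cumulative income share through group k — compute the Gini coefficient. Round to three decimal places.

Cumulative income shares Yₖ: 0.0790, 0.2070, 0.3480, 0.6390, 1.0000
Σ (Xₖ−Xₖ₋₁)(Yₖ+Yₖ₋₁) = (1/5)(0.0790+0.0000) + (1/5)(0.2070+0.0790) + (1/5)(0.3480+0.2070) + (1/5)(0.6390+0.3480) + (1/5)(1.0000+0.6390)
  = 0.0158 + 0.0572 + 0.1110 + 0.1974 + 0.3278 = 0.7092
G = 1 − 0.7092 = 0.2908

0.291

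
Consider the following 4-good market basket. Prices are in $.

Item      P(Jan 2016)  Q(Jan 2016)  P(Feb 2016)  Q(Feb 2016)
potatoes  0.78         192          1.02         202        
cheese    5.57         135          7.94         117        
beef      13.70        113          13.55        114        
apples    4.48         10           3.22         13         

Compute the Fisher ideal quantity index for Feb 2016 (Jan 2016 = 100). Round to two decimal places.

96.75

Laspeyres component (base-period weights):
ΣP(Jan 2016)Q(Feb 2016) = 0.78×202 + 5.57×117 + 13.70×114 + 4.48×13 = 157.56 + 651.69 + 1561.8 + 58.24 = 2429.29
ΣP(Jan 2016)Q(Jan 2016) = 0.78×192 + 5.57×135 + 13.70×113 + 4.48×10 = 149.76 + 751.95 + 1548.1 + 44.8 = 2494.61
L = 2429.29 / 2494.61 × 100 = 97.3816
Paasche component (current-period weights):
ΣP(Feb 2016)Q(Feb 2016) = 1.02×202 + 7.94×117 + 13.55×114 + 3.22×13 = 206.04 + 928.98 + 1544.7 + 41.86 = 2721.58
ΣP(Feb 2016)Q(Jan 2016) = 1.02×192 + 7.94×135 + 13.55×113 + 3.22×10 = 195.84 + 1071.9 + 1531.15 + 32.2 = 2831.09
P = 2721.58 / 2831.09 × 100 = 96.1319
Fisher = √(L × P) = √(97.3816 × 96.1319) = 96.7547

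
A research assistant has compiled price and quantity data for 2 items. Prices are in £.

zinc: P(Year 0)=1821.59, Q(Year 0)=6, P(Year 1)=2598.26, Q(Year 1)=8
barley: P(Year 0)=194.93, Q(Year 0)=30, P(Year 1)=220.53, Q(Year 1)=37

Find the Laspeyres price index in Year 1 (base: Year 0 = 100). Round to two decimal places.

132.35

Laspeyres price index uses base-period quantities as weights.
ΣP(Year 1)·Q(Year 0) = 2598.26×6 + 220.53×30 = 15589.56 + 6615.9 = 22205.46
ΣP(Year 0)·Q(Year 0) = 1821.59×6 + 194.93×30 = 10929.54 + 5847.9 = 16777.44
Index = 22205.46 / 16777.44 × 100 = 132.3531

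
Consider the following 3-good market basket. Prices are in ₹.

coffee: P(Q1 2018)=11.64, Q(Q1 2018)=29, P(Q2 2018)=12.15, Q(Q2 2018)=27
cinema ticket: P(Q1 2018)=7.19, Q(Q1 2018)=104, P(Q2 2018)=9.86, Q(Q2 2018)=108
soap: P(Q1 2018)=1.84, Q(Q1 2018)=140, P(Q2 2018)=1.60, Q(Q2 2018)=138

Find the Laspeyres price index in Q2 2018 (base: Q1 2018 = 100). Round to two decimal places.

119.28

Laspeyres price index uses base-period quantities as weights.
ΣP(Q2 2018)·Q(Q1 2018) = 12.15×29 + 9.86×104 + 1.60×140 = 352.35 + 1025.44 + 224 = 1601.79
ΣP(Q1 2018)·Q(Q1 2018) = 11.64×29 + 7.19×104 + 1.84×140 = 337.56 + 747.76 + 257.6 = 1342.92
Index = 1601.79 / 1342.92 × 100 = 119.2767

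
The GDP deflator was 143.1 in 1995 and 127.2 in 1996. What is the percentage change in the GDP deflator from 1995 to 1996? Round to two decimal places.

-11.11%

Change = (127.2 − 143.1) / 143.1 × 100
       = -15.9 / 143.1 × 100 = -11.1111%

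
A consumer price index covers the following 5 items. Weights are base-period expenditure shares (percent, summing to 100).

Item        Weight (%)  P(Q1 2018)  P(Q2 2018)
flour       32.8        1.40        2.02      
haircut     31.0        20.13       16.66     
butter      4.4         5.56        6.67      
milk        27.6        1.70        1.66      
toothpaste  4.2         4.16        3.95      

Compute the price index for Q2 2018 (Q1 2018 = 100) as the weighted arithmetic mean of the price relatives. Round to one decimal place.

109.2

flour: 32.8 × (2.02/1.40) = 32.8 × 1.442857 = 47.3257
haircut: 31.0 × (16.66/20.13) = 31.0 × 0.827620 = 25.6562
butter: 4.4 × (6.67/5.56) = 4.4 × 1.199640 = 5.2784
milk: 27.6 × (1.66/1.70) = 27.6 × 0.976471 = 26.9506
toothpaste: 4.2 × (3.95/4.16) = 4.2 × 0.949519 = 3.9880
Index = Σ wᵢ·(p₁ᵢ/p₀ᵢ) = 47.3257 + 25.6562 + 5.2784 + 26.9506 + 3.9880 = 109.1989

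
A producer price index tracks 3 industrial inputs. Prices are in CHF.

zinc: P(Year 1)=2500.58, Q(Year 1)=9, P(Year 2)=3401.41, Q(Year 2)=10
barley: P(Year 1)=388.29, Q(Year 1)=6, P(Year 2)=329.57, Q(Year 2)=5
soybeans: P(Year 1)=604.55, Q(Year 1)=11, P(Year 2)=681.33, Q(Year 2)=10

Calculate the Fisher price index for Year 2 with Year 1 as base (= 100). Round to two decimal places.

Laspeyres component (base-period weights):
ΣP(Year 2)Q(Year 1) = 3401.41×9 + 329.57×6 + 681.33×11 = 30612.69 + 1977.42 + 7494.63 = 40084.74
ΣP(Year 1)Q(Year 1) = 2500.58×9 + 388.29×6 + 604.55×11 = 22505.22 + 2329.74 + 6650.05 = 31485.01
L = 40084.74 / 31485.01 × 100 = 127.3137
Paasche component (current-period weights):
ΣP(Year 2)Q(Year 2) = 3401.41×10 + 329.57×5 + 681.33×10 = 34014.1 + 1647.85 + 6813.3 = 42475.25
ΣP(Year 1)Q(Year 2) = 2500.58×10 + 388.29×5 + 604.55×10 = 25005.8 + 1941.45 + 6045.5 = 32992.75
P = 42475.25 / 32992.75 × 100 = 128.7412
Fisher = √(L × P) = √(127.3137 × 128.7412) = 128.0255

128.03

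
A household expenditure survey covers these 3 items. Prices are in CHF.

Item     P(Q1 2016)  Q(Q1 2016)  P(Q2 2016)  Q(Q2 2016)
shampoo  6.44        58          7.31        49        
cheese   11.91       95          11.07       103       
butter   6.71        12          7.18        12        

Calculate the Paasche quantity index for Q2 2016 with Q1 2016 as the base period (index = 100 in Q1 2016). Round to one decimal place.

101.5

Paasche quantity index uses current-period prices as weights.
ΣP(Q2 2016)·Q(Q2 2016) = 7.31×49 + 11.07×103 + 7.18×12 = 358.19 + 1140.21 + 86.16 = 1584.56
ΣP(Q2 2016)·Q(Q1 2016) = 7.31×58 + 11.07×95 + 7.18×12 = 423.98 + 1051.65 + 86.16 = 1561.79
Index = 1584.56 / 1561.79 × 100 = 101.4579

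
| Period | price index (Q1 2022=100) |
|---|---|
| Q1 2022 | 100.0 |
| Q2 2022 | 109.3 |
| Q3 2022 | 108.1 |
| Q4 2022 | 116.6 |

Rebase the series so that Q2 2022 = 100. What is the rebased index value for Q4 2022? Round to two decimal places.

Rebased(Q4 2022) = 116.6 / 109.3 × 100 = 106.6789

106.68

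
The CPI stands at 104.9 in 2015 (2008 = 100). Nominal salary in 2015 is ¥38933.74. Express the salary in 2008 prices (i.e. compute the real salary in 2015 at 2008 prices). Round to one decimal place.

37115.1

Real = Nominal ÷ (Index/100) = 38933.74 ÷ (104.9/100)
     = 38933.74 ÷ 1.049 = 37115.1001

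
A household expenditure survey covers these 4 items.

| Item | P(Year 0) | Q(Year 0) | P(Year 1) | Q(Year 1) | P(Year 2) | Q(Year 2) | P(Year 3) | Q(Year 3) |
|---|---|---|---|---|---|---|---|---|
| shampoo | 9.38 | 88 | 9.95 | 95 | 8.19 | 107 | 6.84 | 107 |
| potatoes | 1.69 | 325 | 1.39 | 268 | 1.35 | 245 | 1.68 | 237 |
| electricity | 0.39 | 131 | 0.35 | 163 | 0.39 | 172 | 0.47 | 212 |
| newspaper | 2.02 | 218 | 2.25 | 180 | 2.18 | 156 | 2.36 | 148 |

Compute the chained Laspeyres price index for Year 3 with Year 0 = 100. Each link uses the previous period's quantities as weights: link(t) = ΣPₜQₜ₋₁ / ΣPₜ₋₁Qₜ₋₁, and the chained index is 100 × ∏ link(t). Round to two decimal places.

88.34

Link Year 0→Year 1:
ΣP(Year 1)Q(Year 0) = 9.95×88 + 1.39×325 + 0.35×131 + 2.25×218 = 875.6 + 451.75 + 45.85 + 490.5 = 1863.7
ΣP(Year 0)Q(Year 0) = 9.38×88 + 1.69×325 + 0.39×131 + 2.02×218 = 825.44 + 549.25 + 51.09 + 440.36 = 1866.14
link = 1863.7/1866.14 = 0.998692
Link Year 1→Year 2:
ΣP(Year 2)Q(Year 1) = 8.19×95 + 1.35×268 + 0.39×163 + 2.18×180 = 778.05 + 361.8 + 63.57 + 392.4 = 1595.82
ΣP(Year 1)Q(Year 1) = 9.95×95 + 1.39×268 + 0.35×163 + 2.25×180 = 945.25 + 372.52 + 57.05 + 405 = 1779.82
link = 1595.82/1779.82 = 0.896619
Link Year 2→Year 3:
ΣP(Year 3)Q(Year 2) = 6.84×107 + 1.68×245 + 0.47×172 + 2.36×156 = 731.88 + 411.6 + 80.84 + 368.16 = 1592.48
ΣP(Year 2)Q(Year 2) = 8.19×107 + 1.35×245 + 0.39×172 + 2.18×156 = 876.33 + 330.75 + 67.08 + 340.08 = 1614.24
link = 1592.48/1614.24 = 0.986520
Chained index = 100 × 0.998692 × 0.896619 × 0.986520 = 88.3376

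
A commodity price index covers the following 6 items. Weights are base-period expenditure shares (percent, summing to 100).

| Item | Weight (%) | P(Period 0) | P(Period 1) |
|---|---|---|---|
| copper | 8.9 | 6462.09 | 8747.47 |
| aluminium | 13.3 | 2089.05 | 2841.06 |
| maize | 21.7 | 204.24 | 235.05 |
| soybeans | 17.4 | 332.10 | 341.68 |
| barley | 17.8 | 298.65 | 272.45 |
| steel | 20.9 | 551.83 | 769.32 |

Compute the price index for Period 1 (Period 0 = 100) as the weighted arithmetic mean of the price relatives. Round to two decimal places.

118.39

copper: 8.9 × (8747.47/6462.09) = 8.9 × 1.353660 = 12.0476
aluminium: 13.3 × (2841.06/2089.05) = 13.3 × 1.359977 = 18.0877
maize: 21.7 × (235.05/204.24) = 21.7 × 1.150852 = 24.9735
soybeans: 17.4 × (341.68/332.10) = 17.4 × 1.028847 = 17.9019
barley: 17.8 × (272.45/298.65) = 17.8 × 0.912272 = 16.2384
steel: 20.9 × (769.32/551.83) = 20.9 × 1.394125 = 29.1372
Index = Σ wᵢ·(p₁ᵢ/p₀ᵢ) = 12.0476 + 18.0877 + 24.9735 + 17.9019 + 16.2384 + 29.1372 = 118.3863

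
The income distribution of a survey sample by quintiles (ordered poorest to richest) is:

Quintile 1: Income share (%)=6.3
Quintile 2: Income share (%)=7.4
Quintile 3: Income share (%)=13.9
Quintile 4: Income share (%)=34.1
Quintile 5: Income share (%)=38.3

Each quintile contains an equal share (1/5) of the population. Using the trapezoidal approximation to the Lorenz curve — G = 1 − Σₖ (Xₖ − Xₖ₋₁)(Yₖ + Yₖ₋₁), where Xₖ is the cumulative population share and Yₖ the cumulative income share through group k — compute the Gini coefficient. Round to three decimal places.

0.363

Cumulative income shares Yₖ: 0.0630, 0.1370, 0.2760, 0.6170, 1.0000
Σ (Xₖ−Xₖ₋₁)(Yₖ+Yₖ₋₁) = (1/5)(0.0630+0.0000) + (1/5)(0.1370+0.0630) + (1/5)(0.2760+0.1370) + (1/5)(0.6170+0.2760) + (1/5)(1.0000+0.6170)
  = 0.0126 + 0.0400 + 0.0826 + 0.1786 + 0.3234 = 0.6372
G = 1 − 0.6372 = 0.3628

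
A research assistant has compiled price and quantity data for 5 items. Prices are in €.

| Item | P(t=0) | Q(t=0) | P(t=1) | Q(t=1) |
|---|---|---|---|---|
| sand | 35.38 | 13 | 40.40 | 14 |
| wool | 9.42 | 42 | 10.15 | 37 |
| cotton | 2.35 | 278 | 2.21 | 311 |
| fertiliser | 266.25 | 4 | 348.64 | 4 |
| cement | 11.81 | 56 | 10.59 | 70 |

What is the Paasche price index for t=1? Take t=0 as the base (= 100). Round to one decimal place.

Paasche price index uses current-period quantities as weights.
ΣP(t=1)·Q(t=1) = 40.40×14 + 10.15×37 + 2.21×311 + 348.64×4 + 10.59×70 = 565.6 + 375.55 + 687.31 + 1394.56 + 741.3 = 3764.32
ΣP(t=0)·Q(t=1) = 35.38×14 + 9.42×37 + 2.35×311 + 266.25×4 + 11.81×70 = 495.32 + 348.54 + 730.85 + 1065 + 826.7 = 3466.41
Index = 3764.32 / 3466.41 × 100 = 108.5942

108.6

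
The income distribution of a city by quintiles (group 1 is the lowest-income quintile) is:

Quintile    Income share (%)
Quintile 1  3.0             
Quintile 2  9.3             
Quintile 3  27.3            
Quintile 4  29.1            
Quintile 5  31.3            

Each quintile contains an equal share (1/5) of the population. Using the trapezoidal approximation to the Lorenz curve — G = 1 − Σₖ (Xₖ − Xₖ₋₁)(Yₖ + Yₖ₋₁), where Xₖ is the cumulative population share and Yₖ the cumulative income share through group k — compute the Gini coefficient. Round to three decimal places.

0.306

Cumulative income shares Yₖ: 0.0300, 0.1230, 0.3960, 0.6870, 1.0000
Σ (Xₖ−Xₖ₋₁)(Yₖ+Yₖ₋₁) = (1/5)(0.0300+0.0000) + (1/5)(0.1230+0.0300) + (1/5)(0.3960+0.1230) + (1/5)(0.6870+0.3960) + (1/5)(1.0000+0.6870)
  = 0.0060 + 0.0306 + 0.1038 + 0.2166 + 0.3374 = 0.6944
G = 1 − 0.6944 = 0.3056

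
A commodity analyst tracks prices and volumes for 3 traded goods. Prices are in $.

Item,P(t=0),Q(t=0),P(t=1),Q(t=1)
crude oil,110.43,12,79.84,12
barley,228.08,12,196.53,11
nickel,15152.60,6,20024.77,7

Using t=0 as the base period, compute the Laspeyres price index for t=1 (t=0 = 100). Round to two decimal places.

Laspeyres price index uses base-period quantities as weights.
ΣP(t=1)·Q(t=0) = 79.84×12 + 196.53×12 + 20024.77×6 = 958.08 + 2358.36 + 120148.62 = 123465.06
ΣP(t=0)·Q(t=0) = 110.43×12 + 228.08×12 + 15152.60×6 = 1325.16 + 2736.96 + 90915.6 = 94977.72
Index = 123465.06 / 94977.72 × 100 = 129.9937

129.99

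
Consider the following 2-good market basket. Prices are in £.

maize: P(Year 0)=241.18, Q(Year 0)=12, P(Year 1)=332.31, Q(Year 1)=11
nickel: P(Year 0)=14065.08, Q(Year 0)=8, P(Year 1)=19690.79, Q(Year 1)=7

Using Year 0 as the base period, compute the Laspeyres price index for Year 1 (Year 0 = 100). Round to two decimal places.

Laspeyres price index uses base-period quantities as weights.
ΣP(Year 1)·Q(Year 0) = 332.31×12 + 19690.79×8 = 3987.72 + 157526.32 = 161514.04
ΣP(Year 0)·Q(Year 0) = 241.18×12 + 14065.08×8 = 2894.16 + 112520.64 = 115414.8
Index = 161514.04 / 115414.8 × 100 = 139.9422

139.94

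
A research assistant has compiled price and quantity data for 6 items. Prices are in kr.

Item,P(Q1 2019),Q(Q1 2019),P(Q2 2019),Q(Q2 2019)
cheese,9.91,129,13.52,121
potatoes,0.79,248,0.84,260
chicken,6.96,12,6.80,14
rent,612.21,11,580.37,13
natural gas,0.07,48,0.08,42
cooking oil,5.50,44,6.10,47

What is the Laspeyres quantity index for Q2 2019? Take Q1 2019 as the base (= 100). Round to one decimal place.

Laspeyres quantity index uses base-period prices as weights.
ΣP(Q1 2019)·Q(Q2 2019) = 9.91×121 + 0.79×260 + 6.96×14 + 612.21×13 + 0.07×42 + 5.50×47 = 1199.11 + 205.4 + 97.44 + 7958.73 + 2.94 + 258.5 = 9722.12
ΣP(Q1 2019)·Q(Q1 2019) = 9.91×129 + 0.79×248 + 6.96×12 + 612.21×11 + 0.07×48 + 5.50×44 = 1278.39 + 195.92 + 83.52 + 6734.31 + 3.36 + 242 = 8537.5
Index = 9722.12 / 8537.5 × 100 = 113.8755

113.9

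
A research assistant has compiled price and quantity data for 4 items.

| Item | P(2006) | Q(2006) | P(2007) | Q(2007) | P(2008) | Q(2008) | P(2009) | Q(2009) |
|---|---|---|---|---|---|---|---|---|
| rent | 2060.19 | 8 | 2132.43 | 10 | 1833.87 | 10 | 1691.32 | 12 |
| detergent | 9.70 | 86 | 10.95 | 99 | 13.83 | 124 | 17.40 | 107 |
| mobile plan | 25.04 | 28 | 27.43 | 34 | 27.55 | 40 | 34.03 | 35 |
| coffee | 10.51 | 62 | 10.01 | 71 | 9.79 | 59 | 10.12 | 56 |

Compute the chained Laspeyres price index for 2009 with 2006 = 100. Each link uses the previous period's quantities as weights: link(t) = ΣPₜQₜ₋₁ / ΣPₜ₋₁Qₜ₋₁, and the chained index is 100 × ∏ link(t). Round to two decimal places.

89.17

Link 2006→2007:
ΣP(2007)Q(2006) = 2132.43×8 + 10.95×86 + 27.43×28 + 10.01×62 = 17059.44 + 941.7 + 768.04 + 620.62 = 19389.8
ΣP(2006)Q(2006) = 2060.19×8 + 9.70×86 + 25.04×28 + 10.51×62 = 16481.52 + 834.2 + 701.12 + 651.62 = 18668.46
link = 19389.8/18668.46 = 1.038640
Link 2007→2008:
ΣP(2008)Q(2007) = 1833.87×10 + 13.83×99 + 27.55×34 + 9.79×71 = 18338.7 + 1369.17 + 936.7 + 695.09 = 21339.66
ΣP(2007)Q(2007) = 2132.43×10 + 10.95×99 + 27.43×34 + 10.01×71 = 21324.3 + 1084.05 + 932.62 + 710.71 = 24051.68
link = 21339.66/24051.68 = 0.887242
Link 2008→2009:
ΣP(2009)Q(2008) = 1691.32×10 + 17.40×124 + 34.03×40 + 10.12×59 = 16913.2 + 2157.6 + 1361.2 + 597.08 = 21029.08
ΣP(2008)Q(2008) = 1833.87×10 + 13.83×124 + 27.55×40 + 9.79×59 = 18338.7 + 1714.92 + 1102 + 577.61 = 21733.23
link = 21029.08/21733.23 = 0.967600
Chained index = 100 × 1.038640 × 0.887242 × 0.967600 = 89.1667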